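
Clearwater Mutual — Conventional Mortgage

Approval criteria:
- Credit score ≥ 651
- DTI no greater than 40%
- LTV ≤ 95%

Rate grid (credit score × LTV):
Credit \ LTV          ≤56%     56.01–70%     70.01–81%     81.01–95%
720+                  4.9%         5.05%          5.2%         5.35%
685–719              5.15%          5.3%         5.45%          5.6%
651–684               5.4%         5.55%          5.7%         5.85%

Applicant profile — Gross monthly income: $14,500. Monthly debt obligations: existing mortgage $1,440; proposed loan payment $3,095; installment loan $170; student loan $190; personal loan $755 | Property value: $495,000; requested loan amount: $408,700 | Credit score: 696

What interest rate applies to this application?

5.6%

Credit score 696 ≥ 651; Total monthly debts = (1,440 + 3,095 + 170 + 190 + 755) = 5,650. DTI = 5,650/14,500 = 39% ≤ 40%
LTV = 408,700/495,000 = 82.6% ≤ 95%
Row: 696 falls in 685–719. Column: 82.6% falls in 81.01–95%. Rate = 5.6%.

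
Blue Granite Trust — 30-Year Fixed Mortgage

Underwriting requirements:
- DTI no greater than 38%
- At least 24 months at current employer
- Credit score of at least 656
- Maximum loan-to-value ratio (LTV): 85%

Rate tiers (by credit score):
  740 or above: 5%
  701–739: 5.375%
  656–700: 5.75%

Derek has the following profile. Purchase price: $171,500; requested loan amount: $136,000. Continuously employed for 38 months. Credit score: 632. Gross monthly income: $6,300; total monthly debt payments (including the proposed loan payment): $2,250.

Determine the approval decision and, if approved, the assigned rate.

Credit score 632 < 656 (below minimum)
Loan-to-value = 136,000/171,500 = 79.3% — pass (85% max)
Employment 38 ≥ 24 months
Debt-to-income = 2,250/6,300 = 35.7% — meets 38% limit
Not all requirements met → denied.

Denied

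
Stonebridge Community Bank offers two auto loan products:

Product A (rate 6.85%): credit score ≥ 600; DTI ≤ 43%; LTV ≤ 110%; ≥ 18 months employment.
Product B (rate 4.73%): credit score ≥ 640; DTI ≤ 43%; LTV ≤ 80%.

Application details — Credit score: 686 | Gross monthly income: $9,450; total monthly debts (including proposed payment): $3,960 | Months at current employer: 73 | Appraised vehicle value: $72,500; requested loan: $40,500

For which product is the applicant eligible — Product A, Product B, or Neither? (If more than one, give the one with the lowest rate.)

DTI = 3,960/9,450 = 41.9%.
LTV = 40,500/72,500 = 55.9%.
Product A: score 686 ≥ 600; DTI 41.9% ≤ 43%; LTV 55.9% ≤ 110%; employment 73 ≥ 18 mo → qualifies.
Product B: score 686 ≥ 640; DTI 41.9% ≤ 43%; LTV 55.9% ≤ 80% → qualifies.
Qualifying: Product A, Product B. Lowest rate is 4.73% → Product B.

Product B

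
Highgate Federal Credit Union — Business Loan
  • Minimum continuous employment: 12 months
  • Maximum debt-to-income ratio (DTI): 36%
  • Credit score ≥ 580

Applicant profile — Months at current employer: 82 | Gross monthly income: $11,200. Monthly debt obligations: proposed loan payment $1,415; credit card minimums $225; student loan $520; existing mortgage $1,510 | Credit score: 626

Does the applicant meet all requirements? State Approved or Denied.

Approved

Employment 82 ≥ 12 months
Total monthly debts = (1,415 + 225 + 520 + 1,510) = 3,670. DTI = 3,670/11,200 = 32.8% ≤ 36%
Credit score 626 ≥ 580 (meets)
All criteria satisfied.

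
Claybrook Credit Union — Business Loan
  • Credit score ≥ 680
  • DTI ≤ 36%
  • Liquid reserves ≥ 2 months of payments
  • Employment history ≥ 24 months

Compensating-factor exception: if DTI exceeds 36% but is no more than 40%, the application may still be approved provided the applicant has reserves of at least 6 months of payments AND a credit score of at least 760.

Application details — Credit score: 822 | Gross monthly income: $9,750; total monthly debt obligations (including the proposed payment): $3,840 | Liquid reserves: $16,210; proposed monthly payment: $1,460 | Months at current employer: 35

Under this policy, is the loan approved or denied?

Credit score 822 ≥ 680 (meets base)
DTI: 3,840 ÷ 9,750 = 39.4%, over the 36% base limit.
Reserves = 16,210/1,460 = 11.1 months ≥ 2
Employment 35 ≥ 24 months
39.4% falls in the override range (36%–40%), so the compensating-factor test applies.
Reserves 11.1 ≥ 6 months; credit score 822 ≥ 760.
Both compensating conditions met → exception applies.

Approved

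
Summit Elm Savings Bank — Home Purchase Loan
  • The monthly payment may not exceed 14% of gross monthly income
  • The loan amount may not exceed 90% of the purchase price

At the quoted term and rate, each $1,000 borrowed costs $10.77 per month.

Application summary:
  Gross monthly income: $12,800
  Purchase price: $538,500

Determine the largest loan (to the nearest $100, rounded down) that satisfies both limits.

Payment cap: 14% × $12,800 = $1,792/month.
At $10.77 per $1,000, that supports 1,792/10.77 × 1,000 ≈ $166,388 → $166,300.
LTV cap: 90% × $538,500 = $484,650 → $484,600.
Binding constraint: payment-to-income.

$166,300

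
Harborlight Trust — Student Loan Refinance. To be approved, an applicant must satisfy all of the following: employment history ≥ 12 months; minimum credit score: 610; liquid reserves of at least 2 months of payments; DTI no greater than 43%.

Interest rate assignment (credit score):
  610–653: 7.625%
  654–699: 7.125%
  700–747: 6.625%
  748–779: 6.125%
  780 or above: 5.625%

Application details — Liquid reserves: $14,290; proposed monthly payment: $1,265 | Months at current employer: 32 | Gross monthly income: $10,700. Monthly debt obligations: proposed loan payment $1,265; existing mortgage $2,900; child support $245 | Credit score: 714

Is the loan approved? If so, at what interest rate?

Approved at 6.625%

Credit score 714 ≥ 610 (meets minimum)
Total monthly debts = (1,265 + 2,900 + 245) = 4,410. DTI: 4,410 ÷ 10,700 = 41.2%, within the 43% cap
Liquid reserves cover 14,290/1,265 = 11.3 months — ≥ 2 required
Employment 32 ≥ 12 months
All requirements met. Score 714 falls in the 700–747 tier → 6.625%.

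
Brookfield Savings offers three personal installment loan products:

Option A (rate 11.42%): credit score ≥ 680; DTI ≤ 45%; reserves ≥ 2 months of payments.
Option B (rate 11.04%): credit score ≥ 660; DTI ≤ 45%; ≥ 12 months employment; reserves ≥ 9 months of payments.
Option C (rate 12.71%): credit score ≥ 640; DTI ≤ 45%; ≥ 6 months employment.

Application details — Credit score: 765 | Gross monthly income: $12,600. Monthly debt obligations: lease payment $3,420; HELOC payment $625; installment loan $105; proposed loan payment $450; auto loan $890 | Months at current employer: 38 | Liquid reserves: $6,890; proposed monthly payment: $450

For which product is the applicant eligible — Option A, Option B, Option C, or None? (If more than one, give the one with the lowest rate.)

Total debts = (3,420 + 625 + 105 + 450 + 890) = 5,490; DTI = 5,490/12,600 = 43.6%.
Reserves = 6,890/450 = 15.3 months.
Option A: score 765 ≥ 680; DTI 43.6% ≤ 45%; reserves 15.3 ≥ 2 mo → qualifies.
Option B: score 765 ≥ 660; DTI 43.6% ≤ 45%; employment 38 ≥ 12 mo; reserves 15.3 ≥ 9 mo → qualifies.
Option C: score 765 ≥ 640; DTI 43.6% ≤ 45%; employment 38 ≥ 6 mo → qualifies.
Qualifying: Option A, Option B, Option C. Lowest rate is 11.04% → Option B.

Option B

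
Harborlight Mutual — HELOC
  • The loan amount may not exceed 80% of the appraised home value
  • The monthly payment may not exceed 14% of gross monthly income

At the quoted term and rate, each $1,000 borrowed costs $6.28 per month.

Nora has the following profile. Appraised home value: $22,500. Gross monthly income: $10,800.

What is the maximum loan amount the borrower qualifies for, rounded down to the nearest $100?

$18,000

Payment cap: 14% × $10,800 = $1,512/month.
At $6.28 per $1,000, that supports 1,512/6.28 × 1,000 ≈ $240,764 → $240,700.
LTV cap: 80% × $22,500 = $18,000 → $18,000.
Binding constraint: loan-to-value.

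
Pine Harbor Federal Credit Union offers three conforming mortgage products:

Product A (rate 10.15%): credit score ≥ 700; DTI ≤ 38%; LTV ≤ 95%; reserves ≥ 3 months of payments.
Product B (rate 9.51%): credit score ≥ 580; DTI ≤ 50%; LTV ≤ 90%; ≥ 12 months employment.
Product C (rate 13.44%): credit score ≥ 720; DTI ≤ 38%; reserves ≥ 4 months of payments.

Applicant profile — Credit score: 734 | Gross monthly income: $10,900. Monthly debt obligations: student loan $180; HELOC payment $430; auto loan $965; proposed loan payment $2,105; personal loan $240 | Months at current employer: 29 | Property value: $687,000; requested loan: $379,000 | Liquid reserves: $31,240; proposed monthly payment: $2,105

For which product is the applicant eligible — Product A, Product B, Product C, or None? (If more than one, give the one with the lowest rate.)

Total debts = (180 + 430 + 965 + 2,105 + 240) = 3,920; DTI = 3,920/10,900 = 36%.
LTV = 379,000/687,000 = 55.2%.
Reserves = 31,240/2,105 = 14.8 months.
Product A: score 734 ≥ 700; DTI 36% ≤ 38%; LTV 55.2% ≤ 95%; reserves 14.8 ≥ 3 mo → qualifies.
Product B: score 734 ≥ 580; DTI 36% ≤ 50%; LTV 55.2% ≤ 90%; employment 29 ≥ 12 mo → qualifies.
Product C: score 734 ≥ 720; DTI 36% ≤ 38%; reserves 14.8 ≥ 4 mo → qualifies.
Qualifying: Product A, Product B, Product C. Lowest rate is 9.51% → Product B.

Product B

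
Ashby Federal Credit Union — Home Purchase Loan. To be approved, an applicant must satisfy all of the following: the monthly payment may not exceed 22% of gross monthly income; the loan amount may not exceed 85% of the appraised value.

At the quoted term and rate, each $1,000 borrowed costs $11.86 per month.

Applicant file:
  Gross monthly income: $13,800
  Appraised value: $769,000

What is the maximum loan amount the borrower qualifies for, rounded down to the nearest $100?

Payment cap: 22% × $13,800 = $3,036/month.
At $11.86 per $1,000, that supports 3,036/11.86 × 1,000 ≈ $255,986 → $255,900.
LTV cap: 85% × $769,000 = $653,650 → $653,600.
Binding constraint: payment-to-income.

$255,900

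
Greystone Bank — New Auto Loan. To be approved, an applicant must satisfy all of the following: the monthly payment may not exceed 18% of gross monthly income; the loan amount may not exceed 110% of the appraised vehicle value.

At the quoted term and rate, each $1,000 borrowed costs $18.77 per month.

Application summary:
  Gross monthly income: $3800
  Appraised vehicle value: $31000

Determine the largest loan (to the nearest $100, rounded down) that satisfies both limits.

$34,100

Payment cap: 18% × $3,800 = $684/month.
At $18.77 per $1,000, that supports 684/18.77 × 1,000 ≈ $36,441 → $36,400.
LTV cap: 110% × $31,000 = $34,100 → $34,100.
Binding constraint: loan-to-value.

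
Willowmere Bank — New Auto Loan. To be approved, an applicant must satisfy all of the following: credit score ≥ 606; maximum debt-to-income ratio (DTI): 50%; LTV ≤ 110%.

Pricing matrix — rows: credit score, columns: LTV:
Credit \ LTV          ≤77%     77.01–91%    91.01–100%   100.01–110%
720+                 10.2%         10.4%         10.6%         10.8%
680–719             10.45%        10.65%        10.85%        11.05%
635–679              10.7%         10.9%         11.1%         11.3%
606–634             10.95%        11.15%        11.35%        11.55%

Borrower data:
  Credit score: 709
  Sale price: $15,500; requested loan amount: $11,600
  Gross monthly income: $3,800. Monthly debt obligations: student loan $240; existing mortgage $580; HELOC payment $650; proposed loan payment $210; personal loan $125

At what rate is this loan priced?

10.45%

Credit score 709 ≥ 606; Total monthly debts = (240 + 580 + 650 + 210 + 125) = 1,805. DTI = 1,805/3,800 = 47.5% ≤ 50%
LTV: 11,600 ÷ 15,500 = 74.8%, within 110% cap
Score 709 is in the 680–719 band; LTV 74.8% is in the ≤77% band → 10.45%.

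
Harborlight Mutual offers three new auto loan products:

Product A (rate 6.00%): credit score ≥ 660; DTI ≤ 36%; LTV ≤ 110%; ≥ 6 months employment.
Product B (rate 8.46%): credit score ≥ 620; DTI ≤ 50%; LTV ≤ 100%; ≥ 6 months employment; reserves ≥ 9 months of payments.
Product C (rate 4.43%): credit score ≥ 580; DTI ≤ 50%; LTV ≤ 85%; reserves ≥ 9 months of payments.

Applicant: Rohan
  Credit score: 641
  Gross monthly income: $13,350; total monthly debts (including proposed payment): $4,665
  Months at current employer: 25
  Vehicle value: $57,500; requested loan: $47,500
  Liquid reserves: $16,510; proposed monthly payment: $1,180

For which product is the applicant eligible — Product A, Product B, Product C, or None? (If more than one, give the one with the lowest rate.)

Product C

DTI = 4,665/13,350 = 34.9%.
LTV = 47,500/57,500 = 82.6%.
Reserves = 16,510/1,180 = 14.0 months.
Product A: score 641 < 660; DTI 34.9% ≤ 36%; LTV 82.6% ≤ 110%; employment 25 ≥ 6 mo → does not qualify.
Product B: score 641 ≥ 620; DTI 34.9% ≤ 50%; LTV 82.6% ≤ 100%; employment 25 ≥ 6 mo; reserves 14.0 ≥ 9 mo → qualifies.
Product C: score 641 ≥ 580; DTI 34.9% ≤ 50%; LTV 82.6% ≤ 85%; reserves 14.0 ≥ 9 mo → qualifies.
Qualifying: Product B, Product C. Lowest rate is 4.43% → Product C.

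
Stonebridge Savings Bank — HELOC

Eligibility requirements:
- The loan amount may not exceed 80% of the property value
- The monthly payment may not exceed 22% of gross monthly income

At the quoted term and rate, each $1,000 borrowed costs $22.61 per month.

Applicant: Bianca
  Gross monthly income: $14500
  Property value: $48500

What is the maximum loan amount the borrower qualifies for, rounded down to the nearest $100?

$38,800

Payment cap: 22% × $14,500 = $3,190/month.
At $22.61 per $1,000, that supports 3,190/22.61 × 1,000 ≈ $141,088 → $141,000.
LTV cap: 80% × $48,500 = $38,800 → $38,800.
Binding constraint: loan-to-value.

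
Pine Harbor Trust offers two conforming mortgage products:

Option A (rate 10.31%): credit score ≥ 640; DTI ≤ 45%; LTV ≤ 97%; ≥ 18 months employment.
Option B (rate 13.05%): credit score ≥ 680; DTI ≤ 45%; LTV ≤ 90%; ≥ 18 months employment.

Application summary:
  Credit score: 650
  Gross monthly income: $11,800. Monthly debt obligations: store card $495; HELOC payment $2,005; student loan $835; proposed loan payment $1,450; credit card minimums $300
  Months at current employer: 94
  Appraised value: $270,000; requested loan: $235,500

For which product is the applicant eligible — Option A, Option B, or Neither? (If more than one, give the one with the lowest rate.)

Option A

Total debts = (495 + 2,005 + 835 + 1,450 + 300) = 5,085; DTI = 5,085/11,800 = 43.1%.
LTV = 235,500/270,000 = 87.2%.
Option A: score 650 ≥ 640; DTI 43.1% ≤ 45%; LTV 87.2% ≤ 97%; employment 94 ≥ 18 mo → qualifies.
Option B: score 650 < 680; DTI 43.1% ≤ 45%; LTV 87.2% ≤ 90%; employment 94 ≥ 18 mo → does not qualify.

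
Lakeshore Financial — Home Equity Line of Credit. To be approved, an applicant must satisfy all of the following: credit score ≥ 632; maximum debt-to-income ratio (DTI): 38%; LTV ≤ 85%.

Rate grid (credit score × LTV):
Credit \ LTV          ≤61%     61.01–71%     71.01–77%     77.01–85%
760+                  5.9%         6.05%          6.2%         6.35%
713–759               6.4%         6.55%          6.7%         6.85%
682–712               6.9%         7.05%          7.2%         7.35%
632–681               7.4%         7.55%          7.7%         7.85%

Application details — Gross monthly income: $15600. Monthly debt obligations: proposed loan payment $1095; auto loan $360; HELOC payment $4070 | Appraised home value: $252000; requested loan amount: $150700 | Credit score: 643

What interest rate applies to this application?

7.4%

Credit score 643 ≥ 632; Total monthly debts = (1,095 + 360 + 4,070) = 5,525. DTI = 5,525/15,600 = 35.4% ≤ 38%
Loan-to-value = 150,700/252,000 = 59.8% — pass (85% max)
Credit 643 → row 632–681; LTV 59.8% → column ≤61%. Grid cell → 7.4%.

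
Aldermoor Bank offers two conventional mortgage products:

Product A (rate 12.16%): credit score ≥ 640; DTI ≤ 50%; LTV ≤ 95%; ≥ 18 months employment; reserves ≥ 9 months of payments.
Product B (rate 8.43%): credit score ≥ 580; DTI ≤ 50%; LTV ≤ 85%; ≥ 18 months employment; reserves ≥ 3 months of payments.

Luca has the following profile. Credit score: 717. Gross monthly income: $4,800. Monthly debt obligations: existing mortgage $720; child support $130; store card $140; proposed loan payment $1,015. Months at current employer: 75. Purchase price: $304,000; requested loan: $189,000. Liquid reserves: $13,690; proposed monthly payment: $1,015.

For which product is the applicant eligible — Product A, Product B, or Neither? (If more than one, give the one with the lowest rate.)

Product B

Total debts = (720 + 130 + 140 + 1,015) = 2,005; DTI = 2,005/4,800 = 41.8%.
LTV = 189,000/304,000 = 62.2%.
Reserves = 13,690/1,015 = 13.5 months.
Product A: score 717 ≥ 640; DTI 41.8% ≤ 50%; LTV 62.2% ≤ 95%; employment 75 ≥ 18 mo; reserves 13.5 ≥ 9 mo → qualifies.
Product B: score 717 ≥ 580; DTI 41.8% ≤ 50%; LTV 62.2% ≤ 85%; employment 75 ≥ 18 mo; reserves 13.5 ≥ 3 mo → qualifies.
Qualifying: Product A, Product B. Lowest rate is 8.43% → Product B.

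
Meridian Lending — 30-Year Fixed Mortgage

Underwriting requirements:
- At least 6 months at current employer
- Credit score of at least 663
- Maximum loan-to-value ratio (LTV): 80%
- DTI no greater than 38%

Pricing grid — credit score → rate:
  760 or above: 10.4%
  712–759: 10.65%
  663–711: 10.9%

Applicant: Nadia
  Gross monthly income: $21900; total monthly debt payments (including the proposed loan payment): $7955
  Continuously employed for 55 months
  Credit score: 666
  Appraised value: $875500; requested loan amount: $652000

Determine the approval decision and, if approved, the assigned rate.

Credit score 666 ≥ 663 (meets minimum)
Loan-to-value = 652,000/875,500 = 74.5% — pass (80% max)
Employment 55 ≥ 6 months
Debt-to-income = 7,955/21,900 = 36.3% — meets 38% limit
All requirements met. Score 666 falls in the 663–711 tier → 10.9%.

Approved at 10.9%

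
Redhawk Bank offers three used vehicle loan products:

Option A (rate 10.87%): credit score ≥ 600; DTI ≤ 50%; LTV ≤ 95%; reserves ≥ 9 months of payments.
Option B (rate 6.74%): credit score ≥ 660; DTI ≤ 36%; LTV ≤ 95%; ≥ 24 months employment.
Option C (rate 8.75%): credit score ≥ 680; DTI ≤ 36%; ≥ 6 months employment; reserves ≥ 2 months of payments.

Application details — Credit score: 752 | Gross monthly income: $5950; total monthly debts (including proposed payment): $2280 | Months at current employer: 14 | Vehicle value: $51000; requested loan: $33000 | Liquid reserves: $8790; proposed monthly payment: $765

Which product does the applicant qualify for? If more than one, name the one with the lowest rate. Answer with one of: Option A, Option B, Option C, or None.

Option A

DTI = 2,280/5,950 = 38.3%.
LTV = 33,000/51,000 = 64.7%.
Reserves = 8,790/765 = 11.5 months.
Option A: score 752 ≥ 600; DTI 38.3% ≤ 50%; LTV 64.7% ≤ 95%; reserves 11.5 ≥ 9 mo → qualifies.
Option B: score 752 ≥ 660; DTI 38.3% > 36%; LTV 64.7% ≤ 95%; employment 14 < 24 mo → does not qualify.
Option C: score 752 ≥ 680; DTI 38.3% > 36%; employment 14 ≥ 6 mo; reserves 11.5 ≥ 2 mo → does not qualify.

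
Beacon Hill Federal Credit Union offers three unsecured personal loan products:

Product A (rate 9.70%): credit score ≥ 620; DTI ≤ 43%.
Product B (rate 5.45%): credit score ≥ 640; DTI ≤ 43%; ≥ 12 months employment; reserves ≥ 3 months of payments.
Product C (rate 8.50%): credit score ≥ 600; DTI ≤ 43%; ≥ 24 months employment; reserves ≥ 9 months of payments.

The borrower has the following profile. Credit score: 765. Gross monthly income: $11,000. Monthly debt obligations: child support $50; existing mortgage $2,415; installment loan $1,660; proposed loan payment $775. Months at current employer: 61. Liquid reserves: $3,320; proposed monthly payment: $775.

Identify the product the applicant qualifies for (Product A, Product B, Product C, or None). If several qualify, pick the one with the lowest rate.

None

Total debts = (50 + 2,415 + 1,660 + 775) = 4,900; DTI = 4,900/11,000 = 44.5%.
Reserves = 3,320/775 = 4.3 months.
Product A: score 765 ≥ 620; DTI 44.5% > 43% → does not qualify.
Product B: score 765 ≥ 640; DTI 44.5% > 43%; employment 61 ≥ 12 mo; reserves 4.3 ≥ 3 mo → does not qualify.
Product C: score 765 ≥ 600; DTI 44.5% > 43%; employment 61 ≥ 24 mo; reserves 4.3 < 9 mo → does not qualify.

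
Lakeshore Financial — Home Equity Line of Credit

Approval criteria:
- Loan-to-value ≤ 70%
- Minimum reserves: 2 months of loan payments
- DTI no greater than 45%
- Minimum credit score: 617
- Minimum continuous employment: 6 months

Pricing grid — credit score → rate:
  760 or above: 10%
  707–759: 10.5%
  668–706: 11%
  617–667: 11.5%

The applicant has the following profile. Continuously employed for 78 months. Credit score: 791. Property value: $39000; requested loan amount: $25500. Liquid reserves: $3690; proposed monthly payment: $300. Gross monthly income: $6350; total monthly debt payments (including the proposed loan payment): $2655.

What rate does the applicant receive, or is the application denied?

Approved at 10%

Credit score 791 ≥ 617 (meets minimum)
DTI = 2,655/6,350 = 41.8% ≤ 45%
Reserves = 3,690/300 = 12.3 months ≥ 2
Employment 78 ≥ 6 months
Loan-to-value = 25,500/39,000 = 65.4% — pass (70% max)
All requirements met. Score 791 falls in the 760 or above tier → 10%.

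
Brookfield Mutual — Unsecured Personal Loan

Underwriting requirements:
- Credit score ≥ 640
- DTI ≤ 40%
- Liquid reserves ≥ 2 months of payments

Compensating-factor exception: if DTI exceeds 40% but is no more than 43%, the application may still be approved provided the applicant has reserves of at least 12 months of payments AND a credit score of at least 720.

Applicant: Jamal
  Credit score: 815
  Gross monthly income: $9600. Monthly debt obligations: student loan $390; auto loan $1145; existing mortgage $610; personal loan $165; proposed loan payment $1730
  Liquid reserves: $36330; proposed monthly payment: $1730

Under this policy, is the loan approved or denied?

Credit score 815 ≥ 640 (meets base)
Total debts = (390 + 1,145 + 610 + 165 + 1,730) = 4,040. DTI = 4,040/9,600 = 42.1% > 40% — standard DTI limit exceeded.
Reserves = 36,330/1,730 = 21.0 months ≥ 2
DTI 42.1% is within the 40%–43% exception band; checking compensating factors.
Reserves 21.0 ≥ 12 months; credit score 815 ≥ 720.
Both override conditions satisfied; DTI exception granted.

Approved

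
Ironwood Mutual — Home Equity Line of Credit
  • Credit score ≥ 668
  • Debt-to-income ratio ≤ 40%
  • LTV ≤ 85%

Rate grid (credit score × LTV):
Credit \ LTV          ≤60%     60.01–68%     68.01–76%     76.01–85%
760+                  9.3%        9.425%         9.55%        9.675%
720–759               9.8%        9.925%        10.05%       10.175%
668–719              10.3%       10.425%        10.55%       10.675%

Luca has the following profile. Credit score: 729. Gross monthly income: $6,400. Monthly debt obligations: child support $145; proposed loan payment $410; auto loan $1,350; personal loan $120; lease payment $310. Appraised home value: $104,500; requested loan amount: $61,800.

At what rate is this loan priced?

Credit score 729 ≥ 668; Total monthly debts = (145 + 410 + 1,350 + 120 + 310) = 2,335. DTI = 2,335/6,400 = 36.5% ≤ 40%
LTV = 61,800/104,500 = 59.1% ≤ 85%
Score 729 is in the 720–759 band; LTV 59.1% is in the ≤60% band → 9.8%.

9.8%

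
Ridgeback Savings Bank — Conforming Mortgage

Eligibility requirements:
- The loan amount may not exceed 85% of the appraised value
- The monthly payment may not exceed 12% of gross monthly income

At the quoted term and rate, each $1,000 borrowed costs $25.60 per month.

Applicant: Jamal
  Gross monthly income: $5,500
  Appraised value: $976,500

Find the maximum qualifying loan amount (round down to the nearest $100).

$25,700

Payment cap: 12% × $5,500 = $660/month.
At $25.60 per $1,000, that supports 660/25.60 × 1,000 ≈ $25,781 → $25,700.
LTV cap: 85% × $976,500 = $830,025 → $830,000.
Binding constraint: payment-to-income.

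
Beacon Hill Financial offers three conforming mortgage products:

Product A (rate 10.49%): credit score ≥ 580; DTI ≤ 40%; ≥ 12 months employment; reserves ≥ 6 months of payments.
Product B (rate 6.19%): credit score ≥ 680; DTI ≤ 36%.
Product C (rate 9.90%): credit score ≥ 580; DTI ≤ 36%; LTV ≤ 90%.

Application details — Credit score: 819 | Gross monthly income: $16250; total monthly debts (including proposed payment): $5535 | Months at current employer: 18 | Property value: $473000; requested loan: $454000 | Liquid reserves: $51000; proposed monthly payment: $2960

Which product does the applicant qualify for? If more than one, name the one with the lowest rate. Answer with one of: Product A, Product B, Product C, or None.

Product B

DTI = 5,535/16,250 = 34.1%.
LTV = 454,000/473,000 = 96%.
Reserves = 51,000/2,960 = 17.2 months.
Product A: score 819 ≥ 580; DTI 34.1% ≤ 40%; employment 18 ≥ 12 mo; reserves 17.2 ≥ 6 mo → qualifies.
Product B: score 819 ≥ 680; DTI 34.1% ≤ 36% → qualifies.
Product C: score 819 ≥ 580; DTI 34.1% ≤ 36%; LTV 96% > 90% → does not qualify.
Qualifying: Product A, Product B. Lowest rate is 6.19% → Product B.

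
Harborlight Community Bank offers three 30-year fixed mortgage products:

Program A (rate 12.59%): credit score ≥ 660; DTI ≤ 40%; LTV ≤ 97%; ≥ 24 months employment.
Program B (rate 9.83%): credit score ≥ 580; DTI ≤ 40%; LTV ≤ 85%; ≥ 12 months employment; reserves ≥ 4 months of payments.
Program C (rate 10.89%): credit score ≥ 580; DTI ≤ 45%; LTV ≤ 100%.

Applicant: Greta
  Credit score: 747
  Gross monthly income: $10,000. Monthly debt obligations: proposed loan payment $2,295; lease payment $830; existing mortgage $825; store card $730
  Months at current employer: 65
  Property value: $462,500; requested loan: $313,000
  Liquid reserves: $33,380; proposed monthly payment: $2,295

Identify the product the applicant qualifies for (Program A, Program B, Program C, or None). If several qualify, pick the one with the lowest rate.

None

Total debts = (2,295 + 830 + 825 + 730) = 4,680; DTI = 4,680/10,000 = 46.8%.
LTV = 313,000/462,500 = 67.7%.
Reserves = 33,380/2,295 = 14.5 months.
Program A: score 747 ≥ 660; DTI 46.8% > 40%; LTV 67.7% ≤ 97%; employment 65 ≥ 24 mo → does not qualify.
Program B: score 747 ≥ 580; DTI 46.8% > 40%; LTV 67.7% ≤ 85%; employment 65 ≥ 12 mo; reserves 14.5 ≥ 4 mo → does not qualify.
Program C: score 747 ≥ 580; DTI 46.8% > 45%; LTV 67.7% ≤ 100% → does not qualify.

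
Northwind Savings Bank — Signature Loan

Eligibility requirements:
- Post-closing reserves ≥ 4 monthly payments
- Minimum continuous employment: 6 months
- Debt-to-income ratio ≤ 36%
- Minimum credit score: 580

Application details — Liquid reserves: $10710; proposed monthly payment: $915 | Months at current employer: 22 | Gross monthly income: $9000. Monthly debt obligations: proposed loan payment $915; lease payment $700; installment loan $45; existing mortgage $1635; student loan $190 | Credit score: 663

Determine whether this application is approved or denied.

Reserves: 10,710 ÷ 915 = 11.7 months (meets 4-month minimum)
Employment 22 ≥ 6 months
Total monthly debts = (915 + 700 + 45 + 1,635 + 190) = 3,485. Debt-to-income = 3,485/9,000 = 38.7% — over 36% limit
Credit score 663 ≥ 580 (meets)
Fails on DTI.

Denied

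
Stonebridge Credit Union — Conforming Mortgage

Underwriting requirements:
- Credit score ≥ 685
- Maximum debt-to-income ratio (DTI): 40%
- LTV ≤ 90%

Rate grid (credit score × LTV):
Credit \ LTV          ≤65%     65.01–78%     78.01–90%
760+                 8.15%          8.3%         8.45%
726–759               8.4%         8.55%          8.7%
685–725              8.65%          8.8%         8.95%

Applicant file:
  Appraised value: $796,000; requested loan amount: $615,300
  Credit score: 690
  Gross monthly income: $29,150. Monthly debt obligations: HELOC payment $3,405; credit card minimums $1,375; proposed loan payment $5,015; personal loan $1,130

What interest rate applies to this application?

8.8%

Credit score 690 ≥ 685; Total monthly debts = (3,405 + 1,375 + 5,015 + 1,130) = 10,925. DTI = 10,925/29,150 = 37.5% ≤ 40%
Loan-to-value = 615,300/796,000 = 77.3% — pass (90% max)
Row: 690 falls in 685–725. Column: 77.3% falls in 65.01–78%. Rate = 8.8%.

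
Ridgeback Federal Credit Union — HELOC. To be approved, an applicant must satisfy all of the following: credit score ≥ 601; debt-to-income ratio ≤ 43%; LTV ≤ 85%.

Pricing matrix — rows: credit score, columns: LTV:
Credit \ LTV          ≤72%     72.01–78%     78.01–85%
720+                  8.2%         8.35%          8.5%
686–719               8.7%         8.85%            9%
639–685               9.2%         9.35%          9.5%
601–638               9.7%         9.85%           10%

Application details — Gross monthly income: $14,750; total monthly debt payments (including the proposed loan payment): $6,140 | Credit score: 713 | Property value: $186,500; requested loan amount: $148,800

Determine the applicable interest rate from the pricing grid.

9%

Credit score 713 ≥ 601; DTI: 6,140 ÷ 14,750 = 41.6%, within the 43% cap
LTV: 148,800 ÷ 186,500 = 79.8%, within 85% cap
Credit 713 → row 686–719; LTV 79.8% → column 78.01–85%. Grid cell → 9%.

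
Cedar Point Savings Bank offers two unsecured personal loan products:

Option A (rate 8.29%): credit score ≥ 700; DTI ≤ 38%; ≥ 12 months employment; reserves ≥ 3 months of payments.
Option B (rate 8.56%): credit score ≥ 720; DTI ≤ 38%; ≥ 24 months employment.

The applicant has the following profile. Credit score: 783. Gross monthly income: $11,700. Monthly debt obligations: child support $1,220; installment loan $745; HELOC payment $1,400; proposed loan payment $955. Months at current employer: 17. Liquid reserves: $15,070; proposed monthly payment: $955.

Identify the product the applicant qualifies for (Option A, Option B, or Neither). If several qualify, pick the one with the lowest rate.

Option A

Total debts = (1,220 + 745 + 1,400 + 955) = 4,320; DTI = 4,320/11,700 = 36.9%.
Reserves = 15,070/955 = 15.8 months.
Option A: score 783 ≥ 700; DTI 36.9% ≤ 38%; employment 17 ≥ 12 mo; reserves 15.8 ≥ 3 mo → qualifies.
Option B: score 783 ≥ 720; DTI 36.9% ≤ 38%; employment 17 < 24 mo → does not qualify.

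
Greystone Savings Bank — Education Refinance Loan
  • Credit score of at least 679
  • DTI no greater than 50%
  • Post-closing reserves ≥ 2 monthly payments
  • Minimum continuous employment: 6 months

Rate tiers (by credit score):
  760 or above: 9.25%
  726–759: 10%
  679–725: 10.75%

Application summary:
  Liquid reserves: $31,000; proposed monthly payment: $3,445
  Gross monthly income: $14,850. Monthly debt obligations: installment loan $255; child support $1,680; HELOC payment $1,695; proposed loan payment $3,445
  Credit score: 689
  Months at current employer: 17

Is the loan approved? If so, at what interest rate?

Credit score 689 ≥ 679 (meets minimum)
Total monthly debts = (255 + 1,680 + 1,695 + 3,445) = 7,075. Debt-to-income = 7,075/14,850 = 47.6% — meets 50% limit
Reserves = 31,000/3,445 = 9.0 months ≥ 2
Employment 17 ≥ 6 months
All requirements met. Score 689 falls in the 679–725 tier → 10.75%.

Approved at 10.75%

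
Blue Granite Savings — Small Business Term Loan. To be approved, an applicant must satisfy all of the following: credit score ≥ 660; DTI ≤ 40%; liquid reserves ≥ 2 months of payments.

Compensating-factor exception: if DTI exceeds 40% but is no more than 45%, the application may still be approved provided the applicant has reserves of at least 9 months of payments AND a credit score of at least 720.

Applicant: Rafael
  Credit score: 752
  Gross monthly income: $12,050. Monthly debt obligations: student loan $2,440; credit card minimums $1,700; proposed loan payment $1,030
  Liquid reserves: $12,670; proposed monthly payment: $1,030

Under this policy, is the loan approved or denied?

Approved

Credit score 752 ≥ 660 (meets base)
Total debts = (2,440 + 1,700 + 1,030) = 5,170. DTI = 5,170/12,050 = 42.9% > 40% — standard DTI limit exceeded.
Liquid reserves cover 12,670/1,030 = 12.3 months — ≥ 2 required
42.9% falls in the override range (40%–45%), so the compensating-factor test applies.
Override check — reserves: 12.3 mo (ok); score: 752 (ok).
Both compensating conditions met → exception applies.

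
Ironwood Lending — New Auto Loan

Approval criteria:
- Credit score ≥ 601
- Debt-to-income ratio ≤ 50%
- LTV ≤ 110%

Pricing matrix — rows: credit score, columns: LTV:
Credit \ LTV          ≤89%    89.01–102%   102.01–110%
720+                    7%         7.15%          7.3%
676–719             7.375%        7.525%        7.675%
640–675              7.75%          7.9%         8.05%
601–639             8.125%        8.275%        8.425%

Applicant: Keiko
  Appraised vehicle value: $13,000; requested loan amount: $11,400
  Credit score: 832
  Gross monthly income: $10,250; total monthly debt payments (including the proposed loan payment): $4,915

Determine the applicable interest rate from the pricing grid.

Credit score 832 ≥ 601; Debt-to-income = 4,915/10,250 = 48% — meets 50% limit
Loan-to-value = 11,400/13,000 = 87.7% — pass (110% max)
Row: 832 falls in 720+. Column: 87.7% falls in ≤89%. Rate = 7%.

7%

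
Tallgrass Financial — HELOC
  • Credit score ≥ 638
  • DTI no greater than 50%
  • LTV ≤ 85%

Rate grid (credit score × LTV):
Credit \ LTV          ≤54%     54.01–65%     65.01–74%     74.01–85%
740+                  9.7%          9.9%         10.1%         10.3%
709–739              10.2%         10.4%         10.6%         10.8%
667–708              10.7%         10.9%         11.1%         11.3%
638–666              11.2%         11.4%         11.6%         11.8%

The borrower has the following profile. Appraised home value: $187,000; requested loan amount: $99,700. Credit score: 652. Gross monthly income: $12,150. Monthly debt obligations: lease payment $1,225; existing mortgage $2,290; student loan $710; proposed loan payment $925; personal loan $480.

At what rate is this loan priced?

Credit score 652 ≥ 638; Total monthly debts = (1,225 + 2,290 + 710 + 925 + 480) = 5,630. DTI = 5,630/12,150 = 46.3% ≤ 50%
LTV = 99,700/187,000 = 53.3% ≤ 85%
Row: 652 falls in 638–666. Column: 53.3% falls in ≤54%. Rate = 11.2%.

11.2%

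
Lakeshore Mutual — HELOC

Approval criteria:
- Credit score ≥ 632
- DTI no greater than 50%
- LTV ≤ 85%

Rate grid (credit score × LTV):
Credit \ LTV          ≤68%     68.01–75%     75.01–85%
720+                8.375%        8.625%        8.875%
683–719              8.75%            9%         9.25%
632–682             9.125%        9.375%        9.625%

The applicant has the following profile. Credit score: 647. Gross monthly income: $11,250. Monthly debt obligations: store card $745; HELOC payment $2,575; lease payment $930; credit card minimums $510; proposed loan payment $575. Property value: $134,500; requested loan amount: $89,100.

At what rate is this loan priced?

9.125%

Credit score 647 ≥ 632; Total monthly debts = (745 + 2,575 + 930 + 510 + 575) = 5,335. Debt-to-income = 5,335/11,250 = 47.4% — meets 50% limit
LTV: 89,100 ÷ 134,500 = 66.2%, within 85% cap
Row: 647 falls in 632–682. Column: 66.2% falls in ≤68%. Rate = 9.125%.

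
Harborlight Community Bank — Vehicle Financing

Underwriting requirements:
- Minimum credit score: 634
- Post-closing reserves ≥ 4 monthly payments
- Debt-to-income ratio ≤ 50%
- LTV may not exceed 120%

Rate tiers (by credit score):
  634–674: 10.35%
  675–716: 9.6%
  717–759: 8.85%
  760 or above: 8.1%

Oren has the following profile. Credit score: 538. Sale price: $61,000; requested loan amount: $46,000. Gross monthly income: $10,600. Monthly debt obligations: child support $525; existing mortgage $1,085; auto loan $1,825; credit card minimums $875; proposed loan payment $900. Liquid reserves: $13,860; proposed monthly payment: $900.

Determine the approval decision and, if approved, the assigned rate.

Denied

Credit score 538 < 634 (below minimum)
Reserves = 13,860/900 = 15.4 months ≥ 4
Total monthly debts = (525 + 1,085 + 1,825 + 875 + 900) = 5,210. DTI: 5,210 ÷ 10,600 = 49.2%, within the 50% cap
LTV: 46,000 ÷ 61,000 = 75.4%, within 120% cap
Not all requirements met → denied.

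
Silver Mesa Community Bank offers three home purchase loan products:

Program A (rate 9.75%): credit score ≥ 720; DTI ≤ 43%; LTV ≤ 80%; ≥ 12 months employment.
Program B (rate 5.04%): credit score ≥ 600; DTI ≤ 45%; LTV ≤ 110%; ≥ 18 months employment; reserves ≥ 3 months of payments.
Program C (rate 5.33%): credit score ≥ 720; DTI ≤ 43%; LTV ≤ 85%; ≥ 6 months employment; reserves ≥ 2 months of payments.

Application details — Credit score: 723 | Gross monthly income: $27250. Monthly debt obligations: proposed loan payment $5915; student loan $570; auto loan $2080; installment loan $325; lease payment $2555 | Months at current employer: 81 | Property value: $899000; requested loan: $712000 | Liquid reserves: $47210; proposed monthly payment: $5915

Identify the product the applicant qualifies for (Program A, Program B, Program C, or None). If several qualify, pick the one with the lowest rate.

Total debts = (5,915 + 570 + 2,080 + 325 + 2,555) = 11,445; DTI = 11,445/27,250 = 42%.
LTV = 712,000/899,000 = 79.2%.
Reserves = 47,210/5,915 = 8.0 months.
Program A: score 723 ≥ 720; DTI 42% ≤ 43%; LTV 79.2% ≤ 80%; employment 81 ≥ 12 mo → qualifies.
Program B: score 723 ≥ 600; DTI 42% ≤ 45%; LTV 79.2% ≤ 110%; employment 81 ≥ 18 mo; reserves 8.0 ≥ 3 mo → qualifies.
Program C: score 723 ≥ 720; DTI 42% ≤ 43%; LTV 79.2% ≤ 85%; employment 81 ≥ 6 mo; reserves 8.0 ≥ 2 mo → qualifies.
Qualifying: Program A, Program B, Program C. Lowest rate is 5.04% → Program B.

Program B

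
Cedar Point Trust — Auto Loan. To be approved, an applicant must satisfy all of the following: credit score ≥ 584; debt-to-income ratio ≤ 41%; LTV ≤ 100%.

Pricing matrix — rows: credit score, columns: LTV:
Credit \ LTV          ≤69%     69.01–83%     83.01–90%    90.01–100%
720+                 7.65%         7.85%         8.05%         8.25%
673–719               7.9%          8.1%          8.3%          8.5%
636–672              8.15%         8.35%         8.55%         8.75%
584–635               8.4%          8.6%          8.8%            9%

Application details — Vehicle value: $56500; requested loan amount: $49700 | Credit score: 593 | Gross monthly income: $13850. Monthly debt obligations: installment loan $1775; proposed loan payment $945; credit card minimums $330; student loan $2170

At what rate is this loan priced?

8.8%

Credit score 593 ≥ 584; Total monthly debts = (1,775 + 945 + 330 + 2,170) = 5,220. DTI = 5,220/13,850 = 37.7% ≤ 41%
LTV: 49,700 ÷ 56,500 = 88%, within 100% cap
Credit 593 → row 584–635; LTV 88% → column 83.01–90%. Grid cell → 8.8%.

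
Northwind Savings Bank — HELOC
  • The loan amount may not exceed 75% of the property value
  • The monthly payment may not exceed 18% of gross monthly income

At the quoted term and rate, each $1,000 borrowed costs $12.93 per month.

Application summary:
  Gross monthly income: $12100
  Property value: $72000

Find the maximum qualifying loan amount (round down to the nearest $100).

Payment cap: 18% × $12,100 = $2,178/month.
At $12.93 per $1,000, that supports 2,178/12.93 × 1,000 ≈ $168,445 → $168,400.
LTV cap: 75% × $72,000 = $54,000 → $54,000.
Binding constraint: loan-to-value.

$54,000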